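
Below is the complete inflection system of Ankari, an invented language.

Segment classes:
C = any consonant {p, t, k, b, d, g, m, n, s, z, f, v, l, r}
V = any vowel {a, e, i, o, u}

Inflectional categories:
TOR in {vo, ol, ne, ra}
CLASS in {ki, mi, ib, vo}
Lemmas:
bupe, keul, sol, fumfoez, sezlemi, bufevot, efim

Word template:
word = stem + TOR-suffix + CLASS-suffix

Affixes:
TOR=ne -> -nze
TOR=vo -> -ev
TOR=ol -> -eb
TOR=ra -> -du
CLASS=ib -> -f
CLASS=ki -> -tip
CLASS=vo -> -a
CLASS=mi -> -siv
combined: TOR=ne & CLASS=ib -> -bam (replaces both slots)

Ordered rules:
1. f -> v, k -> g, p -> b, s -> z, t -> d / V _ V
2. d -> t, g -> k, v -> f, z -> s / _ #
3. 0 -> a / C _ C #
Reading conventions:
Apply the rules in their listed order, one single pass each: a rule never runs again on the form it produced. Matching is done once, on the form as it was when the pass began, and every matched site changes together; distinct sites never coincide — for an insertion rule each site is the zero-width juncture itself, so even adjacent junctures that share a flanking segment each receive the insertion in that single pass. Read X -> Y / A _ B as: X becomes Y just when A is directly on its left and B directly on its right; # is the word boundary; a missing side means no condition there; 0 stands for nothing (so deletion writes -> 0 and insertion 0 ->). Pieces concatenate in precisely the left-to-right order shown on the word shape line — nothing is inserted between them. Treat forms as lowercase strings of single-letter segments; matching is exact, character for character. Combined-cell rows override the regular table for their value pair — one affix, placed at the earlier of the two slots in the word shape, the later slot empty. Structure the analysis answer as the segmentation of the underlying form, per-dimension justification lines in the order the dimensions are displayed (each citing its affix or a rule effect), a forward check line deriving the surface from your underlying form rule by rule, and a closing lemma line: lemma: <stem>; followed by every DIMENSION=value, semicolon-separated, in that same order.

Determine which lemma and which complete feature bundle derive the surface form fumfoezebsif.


underlying: fumfoez-eb-siv
TOR=ol - signalled by the affix -eb
CLASS=mi - signalled by the affix -siv
check: fumfoezebsiv -> fumfoezebsiv -> fumfoezebsif -> fumfoezebsif
lemma: fumfoez; TOR=ol; CLASS=mi


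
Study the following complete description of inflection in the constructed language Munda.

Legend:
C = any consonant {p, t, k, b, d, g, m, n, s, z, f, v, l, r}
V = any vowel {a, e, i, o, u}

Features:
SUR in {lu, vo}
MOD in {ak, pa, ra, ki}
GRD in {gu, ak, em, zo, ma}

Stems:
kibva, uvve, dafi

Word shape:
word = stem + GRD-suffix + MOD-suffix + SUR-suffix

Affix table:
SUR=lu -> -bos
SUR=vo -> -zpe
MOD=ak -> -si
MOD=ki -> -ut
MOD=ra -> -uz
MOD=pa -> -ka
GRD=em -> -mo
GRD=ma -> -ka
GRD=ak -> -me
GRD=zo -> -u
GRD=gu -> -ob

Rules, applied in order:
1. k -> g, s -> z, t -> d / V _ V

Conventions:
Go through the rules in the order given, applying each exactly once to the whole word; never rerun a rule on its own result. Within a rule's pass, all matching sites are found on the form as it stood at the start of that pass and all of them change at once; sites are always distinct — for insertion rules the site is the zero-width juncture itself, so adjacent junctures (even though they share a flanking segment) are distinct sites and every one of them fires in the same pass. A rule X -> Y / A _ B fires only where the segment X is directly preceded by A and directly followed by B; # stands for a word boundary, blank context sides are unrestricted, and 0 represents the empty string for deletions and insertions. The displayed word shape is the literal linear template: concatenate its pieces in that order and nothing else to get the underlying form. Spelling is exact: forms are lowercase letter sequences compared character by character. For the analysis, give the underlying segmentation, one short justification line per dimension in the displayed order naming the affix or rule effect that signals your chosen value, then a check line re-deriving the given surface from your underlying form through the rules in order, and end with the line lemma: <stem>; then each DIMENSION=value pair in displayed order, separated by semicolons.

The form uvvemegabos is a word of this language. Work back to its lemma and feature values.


underlying: uvve-me-ka-bos
SUR=lu - signalled by the affix -bos
MOD=pa - signalled by the affix -ka
GRD=ak - signalled by the affix -me
check: uvvemekabos -> uvvemegabos
lemma: uvve; SUR=lu; MOD=pa; GRD=ak


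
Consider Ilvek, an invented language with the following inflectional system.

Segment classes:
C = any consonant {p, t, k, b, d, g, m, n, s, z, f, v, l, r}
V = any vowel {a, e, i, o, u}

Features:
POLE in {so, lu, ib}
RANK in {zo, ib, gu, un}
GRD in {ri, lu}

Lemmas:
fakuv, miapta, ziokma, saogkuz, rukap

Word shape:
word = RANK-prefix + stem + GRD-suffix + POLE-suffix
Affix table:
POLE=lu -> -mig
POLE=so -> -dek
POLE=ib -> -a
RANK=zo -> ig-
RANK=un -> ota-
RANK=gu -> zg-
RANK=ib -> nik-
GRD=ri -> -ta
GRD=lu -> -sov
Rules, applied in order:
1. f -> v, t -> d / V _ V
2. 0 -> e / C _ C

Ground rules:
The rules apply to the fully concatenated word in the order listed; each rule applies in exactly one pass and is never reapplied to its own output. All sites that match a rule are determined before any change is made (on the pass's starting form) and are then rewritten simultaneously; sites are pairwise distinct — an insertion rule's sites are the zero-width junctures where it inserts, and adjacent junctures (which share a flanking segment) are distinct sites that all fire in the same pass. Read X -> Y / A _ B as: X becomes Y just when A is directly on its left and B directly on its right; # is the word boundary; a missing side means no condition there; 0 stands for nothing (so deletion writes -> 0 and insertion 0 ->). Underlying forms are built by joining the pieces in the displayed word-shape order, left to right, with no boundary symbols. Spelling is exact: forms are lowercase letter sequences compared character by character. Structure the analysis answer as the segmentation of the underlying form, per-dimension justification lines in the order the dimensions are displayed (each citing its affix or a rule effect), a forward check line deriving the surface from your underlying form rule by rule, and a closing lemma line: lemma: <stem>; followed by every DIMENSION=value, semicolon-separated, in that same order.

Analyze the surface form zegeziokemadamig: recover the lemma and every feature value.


underlying: zg-ziokma-ta-mig
POLE=lu - signalled by the affix -mig
RANK=gu - signalled by the affix zg-
GRD=ri - signalled by the affix -ta
check: zgziokmatamig -> zgziokmadamig -> zegeziokemadamig
lemma: ziokma; POLE=lu; RANK=gu; GRD=ri


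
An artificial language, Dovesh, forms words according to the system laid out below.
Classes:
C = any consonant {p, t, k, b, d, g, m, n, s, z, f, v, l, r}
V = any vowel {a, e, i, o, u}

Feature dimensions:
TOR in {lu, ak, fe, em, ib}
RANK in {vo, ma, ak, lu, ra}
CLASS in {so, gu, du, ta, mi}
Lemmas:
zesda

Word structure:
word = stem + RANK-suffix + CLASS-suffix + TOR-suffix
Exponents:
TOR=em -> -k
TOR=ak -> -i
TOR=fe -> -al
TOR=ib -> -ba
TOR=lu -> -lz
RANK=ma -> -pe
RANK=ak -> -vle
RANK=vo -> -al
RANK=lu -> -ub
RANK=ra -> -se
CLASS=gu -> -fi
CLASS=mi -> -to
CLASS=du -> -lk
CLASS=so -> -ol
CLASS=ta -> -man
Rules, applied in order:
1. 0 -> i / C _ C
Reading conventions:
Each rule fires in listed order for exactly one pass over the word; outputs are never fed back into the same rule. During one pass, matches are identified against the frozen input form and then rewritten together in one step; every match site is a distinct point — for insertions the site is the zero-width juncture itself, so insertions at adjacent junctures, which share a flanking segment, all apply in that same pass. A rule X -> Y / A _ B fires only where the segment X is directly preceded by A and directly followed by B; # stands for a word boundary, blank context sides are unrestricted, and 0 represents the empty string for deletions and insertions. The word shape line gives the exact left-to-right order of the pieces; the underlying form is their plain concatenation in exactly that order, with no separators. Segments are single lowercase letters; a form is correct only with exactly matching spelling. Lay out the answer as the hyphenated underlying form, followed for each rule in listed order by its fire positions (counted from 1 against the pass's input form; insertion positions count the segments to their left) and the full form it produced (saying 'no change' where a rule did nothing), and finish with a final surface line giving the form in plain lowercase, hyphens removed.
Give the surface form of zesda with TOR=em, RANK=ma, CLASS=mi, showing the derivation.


underlying: zesda-pe-to-k
1. 0 -> i / C _ C: inserts after position(s) 3: zesidapetok
surface: zesidapetok


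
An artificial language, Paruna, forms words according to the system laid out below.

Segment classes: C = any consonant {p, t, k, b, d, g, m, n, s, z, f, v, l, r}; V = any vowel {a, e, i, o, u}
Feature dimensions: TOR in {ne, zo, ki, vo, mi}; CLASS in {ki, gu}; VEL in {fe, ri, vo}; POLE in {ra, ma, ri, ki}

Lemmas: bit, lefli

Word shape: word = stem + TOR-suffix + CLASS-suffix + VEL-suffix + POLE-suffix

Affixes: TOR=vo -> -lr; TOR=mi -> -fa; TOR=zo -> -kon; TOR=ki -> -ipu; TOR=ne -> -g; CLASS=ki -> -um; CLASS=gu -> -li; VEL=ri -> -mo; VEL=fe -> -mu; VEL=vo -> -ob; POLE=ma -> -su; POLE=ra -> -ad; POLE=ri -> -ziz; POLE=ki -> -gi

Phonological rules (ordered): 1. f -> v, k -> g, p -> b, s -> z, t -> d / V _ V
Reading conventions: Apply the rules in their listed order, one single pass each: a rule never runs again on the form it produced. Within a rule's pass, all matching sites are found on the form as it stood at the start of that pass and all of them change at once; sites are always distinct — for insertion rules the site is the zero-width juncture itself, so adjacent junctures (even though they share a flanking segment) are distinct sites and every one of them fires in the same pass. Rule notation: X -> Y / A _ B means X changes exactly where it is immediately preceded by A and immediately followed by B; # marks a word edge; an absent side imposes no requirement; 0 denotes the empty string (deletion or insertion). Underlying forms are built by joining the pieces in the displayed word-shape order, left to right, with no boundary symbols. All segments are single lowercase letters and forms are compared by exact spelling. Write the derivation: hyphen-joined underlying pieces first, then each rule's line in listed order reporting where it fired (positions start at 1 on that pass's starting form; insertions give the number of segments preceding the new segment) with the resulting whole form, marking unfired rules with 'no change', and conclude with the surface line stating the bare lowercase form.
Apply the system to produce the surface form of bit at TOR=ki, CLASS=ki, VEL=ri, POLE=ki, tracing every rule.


underlying: bit-ipu-um-mo-gi
1. f -> v, k -> g, p -> b, s -> z, t -> d / V _ V: fires at position(s) 3, 5: bidibuummogi
surface: bidibuummogi


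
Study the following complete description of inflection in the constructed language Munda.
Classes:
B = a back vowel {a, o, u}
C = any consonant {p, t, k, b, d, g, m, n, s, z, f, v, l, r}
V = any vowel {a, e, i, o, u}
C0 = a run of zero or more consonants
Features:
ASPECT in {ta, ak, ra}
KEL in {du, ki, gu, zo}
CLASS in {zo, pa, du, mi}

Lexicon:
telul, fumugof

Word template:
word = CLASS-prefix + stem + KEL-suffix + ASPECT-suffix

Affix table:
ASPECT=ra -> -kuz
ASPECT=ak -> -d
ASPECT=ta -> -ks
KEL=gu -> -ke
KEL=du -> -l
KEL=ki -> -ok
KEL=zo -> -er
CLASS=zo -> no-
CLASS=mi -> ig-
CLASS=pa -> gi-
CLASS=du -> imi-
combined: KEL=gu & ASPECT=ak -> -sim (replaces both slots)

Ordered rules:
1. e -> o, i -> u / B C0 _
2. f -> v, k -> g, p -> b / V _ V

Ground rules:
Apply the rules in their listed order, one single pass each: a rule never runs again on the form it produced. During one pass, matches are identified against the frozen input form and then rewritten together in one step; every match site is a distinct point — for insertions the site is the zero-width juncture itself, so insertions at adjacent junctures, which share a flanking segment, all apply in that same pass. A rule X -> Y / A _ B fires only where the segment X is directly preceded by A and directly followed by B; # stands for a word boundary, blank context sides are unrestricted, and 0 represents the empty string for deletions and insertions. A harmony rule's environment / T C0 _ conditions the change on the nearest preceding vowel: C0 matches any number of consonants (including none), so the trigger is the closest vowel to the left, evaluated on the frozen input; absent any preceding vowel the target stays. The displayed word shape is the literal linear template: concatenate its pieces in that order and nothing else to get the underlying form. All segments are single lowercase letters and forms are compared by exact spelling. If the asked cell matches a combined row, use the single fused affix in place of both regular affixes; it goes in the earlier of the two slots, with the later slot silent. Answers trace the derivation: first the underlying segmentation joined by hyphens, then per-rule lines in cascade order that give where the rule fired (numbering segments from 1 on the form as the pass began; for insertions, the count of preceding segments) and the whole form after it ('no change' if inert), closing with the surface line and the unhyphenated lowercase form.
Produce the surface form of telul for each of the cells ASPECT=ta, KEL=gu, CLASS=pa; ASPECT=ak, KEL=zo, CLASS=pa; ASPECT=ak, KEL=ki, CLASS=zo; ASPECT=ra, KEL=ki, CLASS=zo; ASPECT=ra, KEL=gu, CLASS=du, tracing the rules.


cell ASPECT=ta, KEL=gu, CLASS=pa:
underlying: gi-telul-ke-ks
1. e -> o, i -> u / B C0 _: fires at position(s) 9: gitelulkoks
2. f -> v, k -> g, p -> b / V _ V: no change
surface: gitelulkoks

cell ASPECT=ak, KEL=zo, CLASS=pa:
underlying: gi-telul-er-d
1. e -> o, i -> u / B C0 _: fires at position(s) 8: gitelulord
2. f -> v, k -> g, p -> b / V _ V: no change
surface: gitelulord

cell ASPECT=ak, KEL=ki, CLASS=zo:
underlying: no-telul-ok-d
1. e -> o, i -> u / B C0 _: fires at position(s) 4: notolulokd
2. f -> v, k -> g, p -> b / V _ V: no change
surface: notolulokd

cell ASPECT=ra, KEL=ki, CLASS=zo:
underlying: no-telul-ok-kuz
1. e -> o, i -> u / B C0 _: fires at position(s) 4: notolulokkuz
2. f -> v, k -> g, p -> b / V _ V: no change
surface: notolulokkuz

cell ASPECT=ra, KEL=gu, CLASS=du:
underlying: imi-telul-ke-kuz
1. e -> o, i -> u / B C0 _: fires at position(s) 10: imitelulkokuz
2. f -> v, k -> g, p -> b / V _ V: fires at position(s) 11: imitelulkoguz
surface: imitelulkoguz


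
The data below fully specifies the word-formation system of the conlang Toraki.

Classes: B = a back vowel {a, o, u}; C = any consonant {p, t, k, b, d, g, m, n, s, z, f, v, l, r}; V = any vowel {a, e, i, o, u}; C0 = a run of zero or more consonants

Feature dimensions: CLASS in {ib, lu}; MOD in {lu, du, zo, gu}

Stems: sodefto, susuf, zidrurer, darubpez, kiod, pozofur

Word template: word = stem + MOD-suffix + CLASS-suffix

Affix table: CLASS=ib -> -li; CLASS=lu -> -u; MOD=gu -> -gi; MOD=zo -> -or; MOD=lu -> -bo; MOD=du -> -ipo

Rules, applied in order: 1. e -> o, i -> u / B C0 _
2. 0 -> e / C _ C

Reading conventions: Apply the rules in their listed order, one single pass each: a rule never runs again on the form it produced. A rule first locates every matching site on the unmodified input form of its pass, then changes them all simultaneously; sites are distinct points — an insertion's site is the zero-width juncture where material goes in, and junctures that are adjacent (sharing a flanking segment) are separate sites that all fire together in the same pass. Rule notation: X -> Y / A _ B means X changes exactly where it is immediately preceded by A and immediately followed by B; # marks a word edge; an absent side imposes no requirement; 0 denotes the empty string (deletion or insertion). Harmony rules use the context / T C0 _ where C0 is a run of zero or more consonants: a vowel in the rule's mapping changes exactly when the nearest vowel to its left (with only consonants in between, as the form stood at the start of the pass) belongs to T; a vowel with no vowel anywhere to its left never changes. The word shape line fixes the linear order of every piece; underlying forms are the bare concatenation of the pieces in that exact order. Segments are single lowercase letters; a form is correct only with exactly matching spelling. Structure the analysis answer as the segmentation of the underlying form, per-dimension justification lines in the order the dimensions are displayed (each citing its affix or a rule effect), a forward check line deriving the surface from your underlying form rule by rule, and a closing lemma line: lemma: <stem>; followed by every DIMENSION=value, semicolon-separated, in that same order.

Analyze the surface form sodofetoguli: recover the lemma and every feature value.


underlying: sodefto-gi-li
CLASS=ib - signalled by the affix -li
MOD=gu - signalled by the affix -gi
check: sodeftogili -> sodoftoguli -> sodofetoguli
lemma: sodefto; CLASS=ib; MOD=gu


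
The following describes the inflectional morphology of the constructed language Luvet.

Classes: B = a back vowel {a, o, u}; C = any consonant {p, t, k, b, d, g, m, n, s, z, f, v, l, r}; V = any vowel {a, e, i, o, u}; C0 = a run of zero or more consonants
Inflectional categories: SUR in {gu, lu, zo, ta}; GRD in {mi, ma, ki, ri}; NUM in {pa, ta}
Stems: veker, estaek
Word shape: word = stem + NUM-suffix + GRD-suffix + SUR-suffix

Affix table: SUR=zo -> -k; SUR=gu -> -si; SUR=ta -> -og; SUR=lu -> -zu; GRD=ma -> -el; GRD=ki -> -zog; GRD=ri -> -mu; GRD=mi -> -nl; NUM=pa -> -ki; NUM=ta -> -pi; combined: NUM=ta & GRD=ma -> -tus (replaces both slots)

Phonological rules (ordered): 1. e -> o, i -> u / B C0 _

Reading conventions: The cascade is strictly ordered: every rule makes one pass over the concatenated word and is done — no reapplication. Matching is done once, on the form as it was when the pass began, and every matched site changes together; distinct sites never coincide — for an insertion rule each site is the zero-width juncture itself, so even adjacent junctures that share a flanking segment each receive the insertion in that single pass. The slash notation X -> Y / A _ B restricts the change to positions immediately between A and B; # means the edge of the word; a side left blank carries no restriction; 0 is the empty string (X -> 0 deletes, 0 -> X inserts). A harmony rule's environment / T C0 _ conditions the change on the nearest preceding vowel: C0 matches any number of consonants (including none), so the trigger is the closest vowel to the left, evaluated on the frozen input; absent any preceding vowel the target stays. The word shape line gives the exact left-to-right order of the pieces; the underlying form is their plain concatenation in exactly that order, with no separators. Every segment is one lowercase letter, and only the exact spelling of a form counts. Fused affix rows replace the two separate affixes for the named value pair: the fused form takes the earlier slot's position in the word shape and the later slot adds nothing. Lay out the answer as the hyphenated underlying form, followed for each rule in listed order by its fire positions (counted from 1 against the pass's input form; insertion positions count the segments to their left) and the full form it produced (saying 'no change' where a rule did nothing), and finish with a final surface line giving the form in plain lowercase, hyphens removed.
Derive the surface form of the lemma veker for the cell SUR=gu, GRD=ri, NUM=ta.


underlying: veker-pi-mu-si
1. e -> o, i -> u / B C0 _: fires at position(s) 11: vekerpimusu
surface: vekerpimusu


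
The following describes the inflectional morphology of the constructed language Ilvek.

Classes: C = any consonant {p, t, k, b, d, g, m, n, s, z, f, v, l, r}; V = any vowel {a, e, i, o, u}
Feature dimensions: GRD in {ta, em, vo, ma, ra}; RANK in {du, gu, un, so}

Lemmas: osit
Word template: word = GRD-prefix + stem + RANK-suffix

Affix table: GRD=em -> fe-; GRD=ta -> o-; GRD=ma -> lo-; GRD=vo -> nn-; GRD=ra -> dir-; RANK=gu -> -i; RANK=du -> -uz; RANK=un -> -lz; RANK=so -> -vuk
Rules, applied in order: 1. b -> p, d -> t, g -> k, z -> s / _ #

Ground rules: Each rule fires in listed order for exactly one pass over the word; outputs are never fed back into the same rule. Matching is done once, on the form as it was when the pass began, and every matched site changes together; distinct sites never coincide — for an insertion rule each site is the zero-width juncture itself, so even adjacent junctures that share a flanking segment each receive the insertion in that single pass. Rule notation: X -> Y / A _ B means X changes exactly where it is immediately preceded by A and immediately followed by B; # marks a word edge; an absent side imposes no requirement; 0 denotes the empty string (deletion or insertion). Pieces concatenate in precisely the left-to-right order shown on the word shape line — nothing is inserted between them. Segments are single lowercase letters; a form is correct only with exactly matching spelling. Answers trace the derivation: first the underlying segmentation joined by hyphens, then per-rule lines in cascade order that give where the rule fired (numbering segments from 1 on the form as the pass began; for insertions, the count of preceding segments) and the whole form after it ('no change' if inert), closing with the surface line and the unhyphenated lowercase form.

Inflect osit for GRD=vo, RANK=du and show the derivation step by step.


underlying: nn-osit-uz
1. b -> p, d -> t, g -> k, z -> s / _ #: fires at position(s) 8: nnositus
surface: nnositus


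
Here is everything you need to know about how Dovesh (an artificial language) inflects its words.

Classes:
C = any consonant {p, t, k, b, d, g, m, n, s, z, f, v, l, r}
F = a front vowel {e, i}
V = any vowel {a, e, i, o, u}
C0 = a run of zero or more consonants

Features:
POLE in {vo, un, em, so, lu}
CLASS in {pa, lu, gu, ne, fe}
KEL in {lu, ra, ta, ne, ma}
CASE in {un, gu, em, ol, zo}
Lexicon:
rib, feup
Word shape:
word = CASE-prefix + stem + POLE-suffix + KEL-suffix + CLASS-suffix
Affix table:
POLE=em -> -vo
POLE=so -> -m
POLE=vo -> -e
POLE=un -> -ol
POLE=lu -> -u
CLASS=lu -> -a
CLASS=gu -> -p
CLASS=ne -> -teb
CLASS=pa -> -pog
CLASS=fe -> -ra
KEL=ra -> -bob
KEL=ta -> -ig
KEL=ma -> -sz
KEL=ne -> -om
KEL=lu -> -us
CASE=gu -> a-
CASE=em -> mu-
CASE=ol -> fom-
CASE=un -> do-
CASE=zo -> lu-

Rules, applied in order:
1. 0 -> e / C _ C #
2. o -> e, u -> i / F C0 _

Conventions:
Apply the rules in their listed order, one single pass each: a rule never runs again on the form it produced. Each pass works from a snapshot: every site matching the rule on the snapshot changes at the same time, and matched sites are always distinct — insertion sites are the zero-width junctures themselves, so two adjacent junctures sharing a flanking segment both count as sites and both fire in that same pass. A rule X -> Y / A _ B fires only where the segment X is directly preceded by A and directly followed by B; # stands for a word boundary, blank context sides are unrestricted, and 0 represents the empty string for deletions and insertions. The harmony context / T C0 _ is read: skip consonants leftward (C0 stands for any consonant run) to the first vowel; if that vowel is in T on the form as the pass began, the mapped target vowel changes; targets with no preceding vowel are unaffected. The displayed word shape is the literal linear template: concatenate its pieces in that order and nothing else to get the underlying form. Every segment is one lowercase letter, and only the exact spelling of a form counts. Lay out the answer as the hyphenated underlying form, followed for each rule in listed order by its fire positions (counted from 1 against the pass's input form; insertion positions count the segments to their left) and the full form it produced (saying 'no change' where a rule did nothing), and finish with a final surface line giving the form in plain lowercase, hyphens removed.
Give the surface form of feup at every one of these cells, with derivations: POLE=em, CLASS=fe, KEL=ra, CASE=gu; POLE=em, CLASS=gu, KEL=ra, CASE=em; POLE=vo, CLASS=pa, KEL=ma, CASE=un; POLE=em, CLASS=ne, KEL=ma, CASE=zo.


cell POLE=em, CLASS=fe, KEL=ra, CASE=gu:
underlying: a-feup-vo-bob-ra
1. 0 -> e / C _ C #: no change
2. o -> e, u -> i / F C0 _: fires at position(s) 4: afeipvobobra
surface: afeipvobobra

cell POLE=em, CLASS=gu, KEL=ra, CASE=em:
underlying: mu-feup-vo-bob-p
1. 0 -> e / C _ C #: inserts after position(s) 11: mufeupvobobep
2. o -> e, u -> i / F C0 _: fires at position(s) 5: mufeipvobobep
surface: mufeipvobobep

cell POLE=vo, CLASS=pa, KEL=ma, CASE=un:
underlying: do-feup-e-sz-pog
1. 0 -> e / C _ C #: no change
2. o -> e, u -> i / F C0 _: fires at position(s) 5, 11: dofeipeszpeg
surface: dofeipeszpeg

cell POLE=em, CLASS=ne, KEL=ma, CASE=zo:
underlying: lu-feup-vo-sz-teb
1. 0 -> e / C _ C #: no change
2. o -> e, u -> i / F C0 _: fires at position(s) 5: lufeipvoszteb
surface: lufeipvoszteb


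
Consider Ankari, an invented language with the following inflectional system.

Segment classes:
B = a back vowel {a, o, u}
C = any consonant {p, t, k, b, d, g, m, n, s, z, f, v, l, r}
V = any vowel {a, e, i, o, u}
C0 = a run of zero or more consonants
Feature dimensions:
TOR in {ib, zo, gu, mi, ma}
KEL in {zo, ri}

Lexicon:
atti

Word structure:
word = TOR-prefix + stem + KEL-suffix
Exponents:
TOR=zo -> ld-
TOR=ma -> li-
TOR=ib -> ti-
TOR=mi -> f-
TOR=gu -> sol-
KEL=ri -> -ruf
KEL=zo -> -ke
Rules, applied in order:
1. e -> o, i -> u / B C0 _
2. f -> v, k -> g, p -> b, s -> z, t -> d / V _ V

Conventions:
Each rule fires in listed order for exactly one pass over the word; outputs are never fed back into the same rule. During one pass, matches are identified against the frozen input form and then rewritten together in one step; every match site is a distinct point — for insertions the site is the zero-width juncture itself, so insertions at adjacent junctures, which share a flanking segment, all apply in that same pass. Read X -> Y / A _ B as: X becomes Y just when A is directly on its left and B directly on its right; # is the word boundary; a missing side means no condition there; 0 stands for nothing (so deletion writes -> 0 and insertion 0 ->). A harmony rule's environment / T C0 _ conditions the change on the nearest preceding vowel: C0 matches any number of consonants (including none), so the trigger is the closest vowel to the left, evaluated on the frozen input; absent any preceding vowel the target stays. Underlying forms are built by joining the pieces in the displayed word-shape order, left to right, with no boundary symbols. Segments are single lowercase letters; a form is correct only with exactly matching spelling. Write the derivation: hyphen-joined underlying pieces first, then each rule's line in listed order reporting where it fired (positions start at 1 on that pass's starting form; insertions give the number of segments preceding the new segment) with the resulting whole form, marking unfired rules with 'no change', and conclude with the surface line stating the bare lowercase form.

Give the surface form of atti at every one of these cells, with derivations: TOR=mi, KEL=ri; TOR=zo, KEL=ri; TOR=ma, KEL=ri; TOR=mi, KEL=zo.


cell TOR=mi, KEL=ri:
underlying: f-atti-ruf
1. e -> o, i -> u / B C0 _: fires at position(s) 5: fatturuf
2. f -> v, k -> g, p -> b, s -> z, t -> d / V _ V: no change
surface: fatturuf

cell TOR=zo, KEL=ri:
underlying: ld-atti-ruf
1. e -> o, i -> u / B C0 _: fires at position(s) 6: ldatturuf
2. f -> v, k -> g, p -> b, s -> z, t -> d / V _ V: no change
surface: ldatturuf

cell TOR=ma, KEL=ri:
underlying: li-atti-ruf
1. e -> o, i -> u / B C0 _: fires at position(s) 6: liatturuf
2. f -> v, k -> g, p -> b, s -> z, t -> d / V _ V: no change
surface: liatturuf

cell TOR=mi, KEL=zo:
underlying: f-atti-ke
1. e -> o, i -> u / B C0 _: fires at position(s) 5: fattuke
2. f -> v, k -> g, p -> b, s -> z, t -> d / V _ V: fires at position(s) 6: fattuge
surface: fattuge


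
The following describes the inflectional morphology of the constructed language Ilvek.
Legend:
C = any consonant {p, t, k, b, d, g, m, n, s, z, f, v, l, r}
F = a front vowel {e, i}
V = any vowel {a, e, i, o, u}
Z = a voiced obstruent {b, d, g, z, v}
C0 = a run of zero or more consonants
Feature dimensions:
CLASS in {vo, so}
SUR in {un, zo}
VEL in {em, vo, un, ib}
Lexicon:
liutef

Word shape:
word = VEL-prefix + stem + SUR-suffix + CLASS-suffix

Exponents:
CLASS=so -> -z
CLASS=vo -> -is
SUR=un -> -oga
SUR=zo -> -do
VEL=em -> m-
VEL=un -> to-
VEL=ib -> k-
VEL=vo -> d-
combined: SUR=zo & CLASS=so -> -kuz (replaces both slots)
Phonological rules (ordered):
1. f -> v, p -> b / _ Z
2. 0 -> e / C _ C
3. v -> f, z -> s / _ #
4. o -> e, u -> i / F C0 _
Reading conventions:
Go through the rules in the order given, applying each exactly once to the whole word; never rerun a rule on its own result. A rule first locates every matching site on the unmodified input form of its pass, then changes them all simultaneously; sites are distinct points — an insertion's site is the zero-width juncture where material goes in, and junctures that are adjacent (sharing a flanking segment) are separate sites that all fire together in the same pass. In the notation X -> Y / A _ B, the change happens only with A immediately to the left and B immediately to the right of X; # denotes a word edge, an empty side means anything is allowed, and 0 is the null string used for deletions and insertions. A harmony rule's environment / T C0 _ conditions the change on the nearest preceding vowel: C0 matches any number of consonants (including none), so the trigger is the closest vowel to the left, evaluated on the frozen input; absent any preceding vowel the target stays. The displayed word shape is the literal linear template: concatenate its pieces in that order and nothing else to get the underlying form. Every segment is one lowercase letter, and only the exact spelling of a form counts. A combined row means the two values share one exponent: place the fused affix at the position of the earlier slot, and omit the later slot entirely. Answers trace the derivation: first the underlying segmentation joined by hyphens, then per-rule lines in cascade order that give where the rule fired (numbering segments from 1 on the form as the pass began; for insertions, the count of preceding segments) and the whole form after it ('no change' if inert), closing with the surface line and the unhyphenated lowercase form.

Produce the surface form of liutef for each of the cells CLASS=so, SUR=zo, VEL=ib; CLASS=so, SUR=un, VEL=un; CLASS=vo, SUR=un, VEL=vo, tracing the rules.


cell CLASS=so, SUR=zo, VEL=ib:
underlying: k-liutef-kuz
1. f -> v, p -> b / _ Z: no change
2. 0 -> e / C _ C: inserts after position(s) 1, 7: keliutefekuz
3. v -> f, z -> s / _ #: fires at position(s) 12: keliutefekus
4. o -> e, u -> i / F C0 _: fires at position(s) 5, 11: keliitefekis
surface: keliitefekis

cell CLASS=so, SUR=un, VEL=un:
underlying: to-liutef-oga-z
1. f -> v, p -> b / _ Z: no change
2. 0 -> e / C _ C: no change
3. v -> f, z -> s / _ #: fires at position(s) 12: toliutefogas
4. o -> e, u -> i / F C0 _: fires at position(s) 5, 9: toliitefegas
surface: toliitefegas

cell CLASS=vo, SUR=un, VEL=vo:
underlying: d-liutef-oga-is
1. f -> v, p -> b / _ Z: no change
2. 0 -> e / C _ C: inserts after position(s) 1: deliutefogais
3. v -> f, z -> s / _ #: no change
4. o -> e, u -> i / F C0 _: fires at position(s) 5, 9: deliitefegais
surface: deliitefegais


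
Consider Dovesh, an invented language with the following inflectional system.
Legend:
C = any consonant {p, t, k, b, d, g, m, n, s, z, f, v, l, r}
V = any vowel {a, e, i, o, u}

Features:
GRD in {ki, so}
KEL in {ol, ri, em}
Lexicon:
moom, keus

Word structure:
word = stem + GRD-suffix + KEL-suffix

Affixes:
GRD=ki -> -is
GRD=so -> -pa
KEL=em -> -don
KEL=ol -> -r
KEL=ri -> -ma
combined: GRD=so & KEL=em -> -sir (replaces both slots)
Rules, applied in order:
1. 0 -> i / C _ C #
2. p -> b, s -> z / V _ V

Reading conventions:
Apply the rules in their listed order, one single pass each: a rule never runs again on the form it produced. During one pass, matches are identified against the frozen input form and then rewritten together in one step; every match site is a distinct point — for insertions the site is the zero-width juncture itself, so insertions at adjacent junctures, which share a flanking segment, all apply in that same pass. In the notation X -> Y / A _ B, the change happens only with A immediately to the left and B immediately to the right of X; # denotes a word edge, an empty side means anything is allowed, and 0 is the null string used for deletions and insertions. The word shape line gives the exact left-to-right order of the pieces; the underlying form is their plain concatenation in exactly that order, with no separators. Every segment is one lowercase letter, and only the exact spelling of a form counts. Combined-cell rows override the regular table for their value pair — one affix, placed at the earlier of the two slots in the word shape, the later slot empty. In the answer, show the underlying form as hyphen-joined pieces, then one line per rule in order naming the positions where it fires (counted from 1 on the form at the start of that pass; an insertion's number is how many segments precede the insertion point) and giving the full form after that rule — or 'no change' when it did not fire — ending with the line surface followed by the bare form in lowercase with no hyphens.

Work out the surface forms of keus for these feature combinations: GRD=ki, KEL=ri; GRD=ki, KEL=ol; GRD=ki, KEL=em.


cell GRD=ki, KEL=ri:
underlying: keus-is-ma
1. 0 -> i / C _ C #: no change
2. p -> b, s -> z / V _ V: fires at position(s) 4: keuzisma
surface: keuzisma

cell GRD=ki, KEL=ol:
underlying: keus-is-r
1. 0 -> i / C _ C #: inserts after position(s) 6: keusisir
2. p -> b, s -> z / V _ V: fires at position(s) 4, 6: keuzizir
surface: keuzizir

cell GRD=ki, KEL=em:
underlying: keus-is-don
1. 0 -> i / C _ C #: no change
2. p -> b, s -> z / V _ V: fires at position(s) 4: keuzisdon
surface: keuzisdon


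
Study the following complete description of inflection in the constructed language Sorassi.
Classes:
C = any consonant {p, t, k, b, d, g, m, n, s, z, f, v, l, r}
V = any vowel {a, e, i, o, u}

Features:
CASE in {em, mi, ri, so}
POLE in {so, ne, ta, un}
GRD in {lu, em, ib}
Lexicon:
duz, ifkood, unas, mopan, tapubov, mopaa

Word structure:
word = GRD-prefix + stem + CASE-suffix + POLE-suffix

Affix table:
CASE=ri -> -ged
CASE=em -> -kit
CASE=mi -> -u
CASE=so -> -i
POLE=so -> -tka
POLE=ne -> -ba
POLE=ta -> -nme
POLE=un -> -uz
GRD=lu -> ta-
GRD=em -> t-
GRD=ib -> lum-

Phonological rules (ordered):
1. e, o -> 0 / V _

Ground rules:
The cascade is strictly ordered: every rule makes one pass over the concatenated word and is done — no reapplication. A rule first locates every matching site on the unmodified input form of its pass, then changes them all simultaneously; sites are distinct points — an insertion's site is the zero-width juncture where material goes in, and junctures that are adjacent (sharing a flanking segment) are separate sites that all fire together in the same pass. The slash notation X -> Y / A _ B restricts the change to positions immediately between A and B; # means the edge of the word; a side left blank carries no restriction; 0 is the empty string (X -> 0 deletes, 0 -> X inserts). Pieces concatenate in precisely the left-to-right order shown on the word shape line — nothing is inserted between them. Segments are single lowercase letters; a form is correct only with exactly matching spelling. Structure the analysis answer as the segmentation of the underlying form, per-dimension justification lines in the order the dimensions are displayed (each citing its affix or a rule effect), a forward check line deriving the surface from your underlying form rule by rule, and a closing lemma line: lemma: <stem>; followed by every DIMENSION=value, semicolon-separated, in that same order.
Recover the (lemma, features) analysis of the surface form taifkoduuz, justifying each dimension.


underlying: ta-ifkood-u-uz
CASE=mi - signalled by the affix -u
POLE=un - signalled by the affix -uz
GRD=lu - signalled by the affix ta-
check: taifkooduuz -> taifkoduuz
lemma: ifkood; CASE=mi; POLE=un; GRD=lu


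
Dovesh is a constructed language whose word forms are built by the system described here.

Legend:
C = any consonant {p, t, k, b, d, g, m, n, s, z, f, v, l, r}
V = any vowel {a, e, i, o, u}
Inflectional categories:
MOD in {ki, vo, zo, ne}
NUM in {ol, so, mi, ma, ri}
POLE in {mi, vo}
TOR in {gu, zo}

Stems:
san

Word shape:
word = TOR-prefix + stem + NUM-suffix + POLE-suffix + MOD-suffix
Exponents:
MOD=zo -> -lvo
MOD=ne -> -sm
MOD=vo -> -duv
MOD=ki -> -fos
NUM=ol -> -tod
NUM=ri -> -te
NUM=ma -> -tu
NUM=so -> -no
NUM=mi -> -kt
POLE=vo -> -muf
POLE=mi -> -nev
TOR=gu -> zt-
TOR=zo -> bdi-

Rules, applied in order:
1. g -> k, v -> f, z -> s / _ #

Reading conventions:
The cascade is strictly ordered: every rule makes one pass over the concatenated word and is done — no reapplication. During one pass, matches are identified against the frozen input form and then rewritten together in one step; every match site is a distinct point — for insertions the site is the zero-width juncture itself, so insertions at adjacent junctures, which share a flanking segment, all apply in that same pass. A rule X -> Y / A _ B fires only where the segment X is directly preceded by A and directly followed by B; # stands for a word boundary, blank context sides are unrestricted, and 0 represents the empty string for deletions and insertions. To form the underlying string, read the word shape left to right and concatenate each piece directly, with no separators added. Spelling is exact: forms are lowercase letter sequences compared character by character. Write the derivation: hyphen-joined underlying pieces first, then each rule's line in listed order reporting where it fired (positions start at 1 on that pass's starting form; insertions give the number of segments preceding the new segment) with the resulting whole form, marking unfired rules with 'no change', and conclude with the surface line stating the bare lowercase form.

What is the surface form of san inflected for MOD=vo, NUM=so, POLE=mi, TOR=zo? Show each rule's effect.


underlying: bdi-san-no-nev-duv
1. g -> k, v -> f, z -> s / _ #: fires at position(s) 14: bdisannonevduf
surface: bdisannonevduf


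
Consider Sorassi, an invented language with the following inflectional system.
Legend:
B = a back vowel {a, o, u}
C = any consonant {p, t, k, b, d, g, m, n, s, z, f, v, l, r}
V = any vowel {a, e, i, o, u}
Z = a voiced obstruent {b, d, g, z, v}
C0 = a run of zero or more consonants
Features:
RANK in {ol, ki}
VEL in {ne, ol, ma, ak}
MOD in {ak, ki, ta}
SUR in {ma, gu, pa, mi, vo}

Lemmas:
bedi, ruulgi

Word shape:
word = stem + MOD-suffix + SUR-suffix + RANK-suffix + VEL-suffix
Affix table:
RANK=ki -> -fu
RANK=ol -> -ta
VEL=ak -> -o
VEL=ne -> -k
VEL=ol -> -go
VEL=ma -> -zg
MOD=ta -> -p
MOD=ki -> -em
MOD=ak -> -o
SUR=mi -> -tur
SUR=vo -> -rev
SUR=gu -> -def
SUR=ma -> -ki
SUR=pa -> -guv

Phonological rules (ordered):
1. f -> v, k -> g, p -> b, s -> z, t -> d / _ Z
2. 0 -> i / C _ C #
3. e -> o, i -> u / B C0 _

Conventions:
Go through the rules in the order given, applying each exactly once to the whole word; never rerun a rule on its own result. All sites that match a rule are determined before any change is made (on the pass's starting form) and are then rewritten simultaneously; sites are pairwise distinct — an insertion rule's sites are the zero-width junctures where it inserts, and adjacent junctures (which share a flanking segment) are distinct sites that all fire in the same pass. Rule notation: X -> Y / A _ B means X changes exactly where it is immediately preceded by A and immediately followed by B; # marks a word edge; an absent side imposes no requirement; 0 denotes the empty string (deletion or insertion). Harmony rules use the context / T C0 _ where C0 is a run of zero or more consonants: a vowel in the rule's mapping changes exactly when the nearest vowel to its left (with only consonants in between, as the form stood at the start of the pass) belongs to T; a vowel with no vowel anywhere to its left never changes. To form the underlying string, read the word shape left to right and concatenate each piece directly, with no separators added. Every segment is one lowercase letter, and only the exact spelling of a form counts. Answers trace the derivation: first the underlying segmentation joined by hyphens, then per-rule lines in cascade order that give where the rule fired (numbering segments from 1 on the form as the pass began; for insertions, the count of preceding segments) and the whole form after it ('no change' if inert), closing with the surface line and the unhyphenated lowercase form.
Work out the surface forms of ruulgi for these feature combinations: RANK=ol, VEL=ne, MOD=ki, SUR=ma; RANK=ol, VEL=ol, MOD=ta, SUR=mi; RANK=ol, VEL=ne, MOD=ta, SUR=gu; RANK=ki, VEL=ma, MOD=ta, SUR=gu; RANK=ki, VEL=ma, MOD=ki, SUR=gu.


cell RANK=ol, VEL=ne, MOD=ki, SUR=ma:
underlying: ruulgi-em-ki-ta-k
1. f -> v, k -> g, p -> b, s -> z, t -> d / _ Z: no change
2. 0 -> i / C _ C #: no change
3. e -> o, i -> u / B C0 _: fires at position(s) 6: ruulguemkitak
surface: ruulguemkitak

cell RANK=ol, VEL=ol, MOD=ta, SUR=mi:
underlying: ruulgi-p-tur-ta-go
1. f -> v, k -> g, p -> b, s -> z, t -> d / _ Z: no change
2. 0 -> i / C _ C #: no change
3. e -> o, i -> u / B C0 _: fires at position(s) 6: ruulgupturtago
surface: ruulgupturtago

cell RANK=ol, VEL=ne, MOD=ta, SUR=gu:
underlying: ruulgi-p-def-ta-k
1. f -> v, k -> g, p -> b, s -> z, t -> d / _ Z: fires at position(s) 7: ruulgibdeftak
2. 0 -> i / C _ C #: no change
3. e -> o, i -> u / B C0 _: fires at position(s) 6: ruulgubdeftak
surface: ruulgubdeftak

cell RANK=ki, VEL=ma, MOD=ta, SUR=gu:
underlying: ruulgi-p-def-fu-zg
1. f -> v, k -> g, p -> b, s -> z, t -> d / _ Z: fires at position(s) 7: ruulgibdeffuzg
2. 0 -> i / C _ C #: inserts after position(s) 13: ruulgibdeffuzig
3. e -> o, i -> u / B C0 _: fires at position(s) 6, 14: ruulgubdeffuzug
surface: ruulgubdeffuzug

cell RANK=ki, VEL=ma, MOD=ki, SUR=gu:
underlying: ruulgi-em-def-fu-zg
1. f -> v, k -> g, p -> b, s -> z, t -> d / _ Z: no change
2. 0 -> i / C _ C #: inserts after position(s) 14: ruulgiemdeffuzig
3. e -> o, i -> u / B C0 _: fires at position(s) 6, 15: ruulguemdeffuzug
surface: ruulguemdeffuzug
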